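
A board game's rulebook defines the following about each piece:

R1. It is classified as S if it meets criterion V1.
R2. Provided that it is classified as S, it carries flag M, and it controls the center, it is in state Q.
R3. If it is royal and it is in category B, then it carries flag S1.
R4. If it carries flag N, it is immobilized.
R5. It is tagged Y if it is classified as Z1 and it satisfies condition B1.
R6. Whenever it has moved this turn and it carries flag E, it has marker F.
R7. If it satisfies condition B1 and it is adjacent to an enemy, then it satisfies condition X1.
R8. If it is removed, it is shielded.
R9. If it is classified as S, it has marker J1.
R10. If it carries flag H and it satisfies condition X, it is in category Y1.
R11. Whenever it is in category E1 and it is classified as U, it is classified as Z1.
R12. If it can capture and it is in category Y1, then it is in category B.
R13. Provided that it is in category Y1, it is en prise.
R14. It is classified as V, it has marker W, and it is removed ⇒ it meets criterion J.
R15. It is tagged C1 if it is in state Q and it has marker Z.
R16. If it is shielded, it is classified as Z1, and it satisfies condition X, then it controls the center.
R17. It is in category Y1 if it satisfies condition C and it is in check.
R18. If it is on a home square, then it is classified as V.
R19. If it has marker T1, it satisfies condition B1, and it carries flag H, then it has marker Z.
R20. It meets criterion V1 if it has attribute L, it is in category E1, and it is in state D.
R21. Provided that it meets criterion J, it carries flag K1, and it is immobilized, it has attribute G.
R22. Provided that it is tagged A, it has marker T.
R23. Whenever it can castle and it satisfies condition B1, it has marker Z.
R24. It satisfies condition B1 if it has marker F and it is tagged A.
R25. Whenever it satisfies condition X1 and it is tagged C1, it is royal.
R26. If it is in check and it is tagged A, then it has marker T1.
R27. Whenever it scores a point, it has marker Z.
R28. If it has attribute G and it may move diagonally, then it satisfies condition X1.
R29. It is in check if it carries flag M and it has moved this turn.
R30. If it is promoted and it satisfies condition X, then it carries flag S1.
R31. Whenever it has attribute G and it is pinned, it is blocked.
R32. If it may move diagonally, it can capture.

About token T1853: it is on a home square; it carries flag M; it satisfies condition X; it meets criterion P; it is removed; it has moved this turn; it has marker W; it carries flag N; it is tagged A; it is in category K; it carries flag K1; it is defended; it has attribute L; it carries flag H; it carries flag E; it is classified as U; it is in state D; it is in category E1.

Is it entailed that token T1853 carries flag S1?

No

Forward chaining from the given facts derives: is immobilized, has marker F, is shielded, is in category Y1, is classified as Z1, is en prise, controls the center, is classified as V, meets criterion V1, has marker T, satisfies condition B1, is in check, is classified as S, is in state Q, is tagged Y, has marker J1, meets criterion J, has attribute G, has marker T1, has marker Z, is tagged C1.
Rules concluding "it carries flag S1": R3 needs "it is royal"; R30 needs "it is promoted" — none of these are established.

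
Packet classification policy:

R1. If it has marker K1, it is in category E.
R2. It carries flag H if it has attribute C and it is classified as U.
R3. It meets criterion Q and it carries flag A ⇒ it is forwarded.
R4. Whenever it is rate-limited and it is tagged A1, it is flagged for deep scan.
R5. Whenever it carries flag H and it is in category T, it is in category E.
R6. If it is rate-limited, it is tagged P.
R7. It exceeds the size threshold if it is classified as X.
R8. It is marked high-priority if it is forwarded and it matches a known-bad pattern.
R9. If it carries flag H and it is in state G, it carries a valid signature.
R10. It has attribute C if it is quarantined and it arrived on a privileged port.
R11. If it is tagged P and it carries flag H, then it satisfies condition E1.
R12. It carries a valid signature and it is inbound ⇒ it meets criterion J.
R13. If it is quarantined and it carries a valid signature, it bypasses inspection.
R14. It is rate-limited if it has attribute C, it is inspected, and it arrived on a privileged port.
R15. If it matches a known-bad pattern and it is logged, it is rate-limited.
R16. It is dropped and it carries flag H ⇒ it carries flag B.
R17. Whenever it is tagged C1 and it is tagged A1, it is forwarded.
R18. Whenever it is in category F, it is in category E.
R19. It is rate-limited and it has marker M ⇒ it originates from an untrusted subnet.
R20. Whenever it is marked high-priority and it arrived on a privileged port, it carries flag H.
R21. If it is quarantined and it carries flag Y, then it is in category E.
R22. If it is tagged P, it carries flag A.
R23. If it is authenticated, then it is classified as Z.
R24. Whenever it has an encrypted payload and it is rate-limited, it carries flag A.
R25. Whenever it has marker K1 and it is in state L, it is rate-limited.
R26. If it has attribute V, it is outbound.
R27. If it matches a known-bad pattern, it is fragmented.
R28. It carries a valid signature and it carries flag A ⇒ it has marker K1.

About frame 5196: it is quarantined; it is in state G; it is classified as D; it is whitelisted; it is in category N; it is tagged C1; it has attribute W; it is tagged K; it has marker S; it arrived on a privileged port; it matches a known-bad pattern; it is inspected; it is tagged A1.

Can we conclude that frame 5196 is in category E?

Yes

By R10 (it is quarantined, it arrived on a privileged port): it has attribute C.
By R14 (it has attribute C, it is inspected, it arrived on a privileged port): it is rate-limited.
By R17 (it is tagged C1, it is tagged A1): it is forwarded.
By R6 (it is rate-limited): it is tagged P.
By R8 (it is forwarded, it matches a known-bad pattern): it is marked high-priority.
By R20 (it is marked high-priority, it arrived on a privileged port): it carries flag H.
By R22 (it is tagged P): it carries flag A.
By R9 (it carries flag H, it is in state G): it carries a valid signature.
By R28 (it carries a valid signature, it carries flag A): it has marker K1.
By R1 (it has marker K1): it is in category E.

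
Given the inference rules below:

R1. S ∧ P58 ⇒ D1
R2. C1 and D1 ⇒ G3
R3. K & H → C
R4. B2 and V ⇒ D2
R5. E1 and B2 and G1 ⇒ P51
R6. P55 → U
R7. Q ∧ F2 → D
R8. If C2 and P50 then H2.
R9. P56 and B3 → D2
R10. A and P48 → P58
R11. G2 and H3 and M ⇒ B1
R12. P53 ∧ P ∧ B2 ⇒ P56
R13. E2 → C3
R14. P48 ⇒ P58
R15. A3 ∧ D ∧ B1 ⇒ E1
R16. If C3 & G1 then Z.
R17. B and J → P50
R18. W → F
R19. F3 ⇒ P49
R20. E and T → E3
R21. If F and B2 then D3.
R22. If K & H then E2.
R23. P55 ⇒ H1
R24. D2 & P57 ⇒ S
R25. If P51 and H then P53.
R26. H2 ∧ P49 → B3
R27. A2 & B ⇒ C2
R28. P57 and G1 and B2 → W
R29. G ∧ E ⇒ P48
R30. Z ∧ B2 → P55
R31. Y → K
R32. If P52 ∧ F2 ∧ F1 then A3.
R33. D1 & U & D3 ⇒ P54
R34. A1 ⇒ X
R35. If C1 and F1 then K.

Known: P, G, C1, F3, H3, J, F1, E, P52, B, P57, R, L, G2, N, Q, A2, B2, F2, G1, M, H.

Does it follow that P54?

Yes

D  (by R7: Q, F2)
B1  (by R11: G2, H3, M)
P50  (by R17: B, J)
P49  (by R19: F3)
C2  (by R27: A2, B)
W  (by R28: P57, G1, B2)
P48  (by R29: G, E)
A3  (by R32: P52, F2, F1)
K  (by R35: C1, F1)
H2  (by R8: C2, P50)
P58  (by R14: P48)
E1  (by R15: A3, D, B1)
F  (by R18: W)
D3  (by R21: F, B2)
E2  (by R22: K, H)
B3  (by R26: H2, P49)
P51  (by R5: E1, B2, G1)
C3  (by R13: E2)
Z  (by R16: C3, G1)
P53  (by R25: P51, H)
P55  (by R30: Z, B2)
U  (by R6: P55)
P56  (by R12: P53, P, B2)
D2  (by R9: P56, B3)
S  (by R24: D2, P57)
D1  (by R1: S, P58)
P54  (by R33: D1, U, D3)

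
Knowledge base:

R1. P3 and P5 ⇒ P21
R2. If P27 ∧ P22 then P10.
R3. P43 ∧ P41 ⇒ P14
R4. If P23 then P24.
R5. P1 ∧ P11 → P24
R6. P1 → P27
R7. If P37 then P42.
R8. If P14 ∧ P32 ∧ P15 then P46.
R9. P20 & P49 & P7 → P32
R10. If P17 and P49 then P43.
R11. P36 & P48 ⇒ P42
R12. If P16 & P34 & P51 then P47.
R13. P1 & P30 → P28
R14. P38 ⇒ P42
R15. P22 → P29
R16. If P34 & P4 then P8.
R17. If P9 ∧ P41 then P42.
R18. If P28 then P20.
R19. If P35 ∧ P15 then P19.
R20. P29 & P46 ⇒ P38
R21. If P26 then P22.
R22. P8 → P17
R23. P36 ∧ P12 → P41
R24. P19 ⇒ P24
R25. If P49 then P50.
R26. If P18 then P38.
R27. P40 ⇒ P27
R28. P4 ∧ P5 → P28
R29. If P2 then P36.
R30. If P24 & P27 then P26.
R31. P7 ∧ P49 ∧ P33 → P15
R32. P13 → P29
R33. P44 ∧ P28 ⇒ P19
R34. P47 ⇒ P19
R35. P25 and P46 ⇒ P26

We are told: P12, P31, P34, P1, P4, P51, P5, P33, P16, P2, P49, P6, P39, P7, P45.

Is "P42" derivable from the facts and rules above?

P27  (by R6: P1)
P47  (by R12: P16, P34, P51)
P8  (by R16: P34, P4)
P17  (by R22: P8)
P28  (by R28: P4, P5)
P36  (by R29: P2)
P15  (by R31: P7, P49, P33)
P19  (by R34: P47)
P43  (by R10: P17, P49)
P20  (by R18: P28)
P41  (by R23: P36, P12)
P24  (by R24: P19)
P26  (by R30: P24, P27)
P14  (by R3: P43, P41)
P32  (by R9: P20, P49, P7)
P22  (by R21: P26)
P46  (by R8: P14, P32, P15)
P29  (by R15: P22)
P38  (by R20: P29, P46)
P42  (by R14: P38)

Yes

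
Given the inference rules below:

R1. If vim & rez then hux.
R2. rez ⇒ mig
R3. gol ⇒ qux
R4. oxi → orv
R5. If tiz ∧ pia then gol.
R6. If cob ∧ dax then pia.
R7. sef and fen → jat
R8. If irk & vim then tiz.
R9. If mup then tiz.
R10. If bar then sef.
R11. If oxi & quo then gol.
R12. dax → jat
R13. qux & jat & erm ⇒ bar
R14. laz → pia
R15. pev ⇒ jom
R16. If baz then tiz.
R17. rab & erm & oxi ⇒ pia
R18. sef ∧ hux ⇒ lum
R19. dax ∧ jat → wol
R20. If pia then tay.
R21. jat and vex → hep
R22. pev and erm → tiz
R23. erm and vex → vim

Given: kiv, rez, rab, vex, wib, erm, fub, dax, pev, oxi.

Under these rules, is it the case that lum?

jat  (by R12: dax)
pia  (by R17: rab, erm, oxi)
tiz  (by R22: pev, erm)
vim  (by R23: erm, vex)
hux  (by R1: vim, rez)
gol  (by R5: tiz, pia)
qux  (by R3: gol)
bar  (by R13: qux, jat, erm)
sef  (by R10: bar)
lum  (by R18: sef, hux)

Yes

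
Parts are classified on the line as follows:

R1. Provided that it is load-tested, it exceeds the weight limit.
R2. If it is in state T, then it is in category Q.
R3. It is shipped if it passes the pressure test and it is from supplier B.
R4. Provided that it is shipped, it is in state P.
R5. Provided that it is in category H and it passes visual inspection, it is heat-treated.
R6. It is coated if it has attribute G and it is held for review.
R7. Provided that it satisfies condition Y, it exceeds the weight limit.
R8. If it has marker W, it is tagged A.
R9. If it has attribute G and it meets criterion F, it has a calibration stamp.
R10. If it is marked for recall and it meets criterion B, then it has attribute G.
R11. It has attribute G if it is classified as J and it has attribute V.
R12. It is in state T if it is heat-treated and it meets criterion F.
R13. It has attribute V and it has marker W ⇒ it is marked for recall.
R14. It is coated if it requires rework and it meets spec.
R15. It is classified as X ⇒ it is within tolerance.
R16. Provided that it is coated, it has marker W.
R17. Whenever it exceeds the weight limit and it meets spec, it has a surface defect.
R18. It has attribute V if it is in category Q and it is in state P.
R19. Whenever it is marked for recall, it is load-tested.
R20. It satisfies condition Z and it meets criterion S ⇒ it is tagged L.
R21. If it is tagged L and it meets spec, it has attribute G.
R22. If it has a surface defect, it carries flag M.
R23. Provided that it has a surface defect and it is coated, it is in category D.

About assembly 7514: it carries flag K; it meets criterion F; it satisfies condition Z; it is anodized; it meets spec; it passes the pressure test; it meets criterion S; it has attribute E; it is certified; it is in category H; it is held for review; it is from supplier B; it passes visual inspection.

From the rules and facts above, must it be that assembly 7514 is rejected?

Forward chaining from the given facts derives: is shipped, is in state P, is heat-treated, is in state T, is tagged L, has attribute G, is in category Q, is coated, has a calibration stamp, has marker W, has attribute V, is tagged A, is marked for recall, is load-tested, exceeds the weight limit, has a surface defect, carries flag M, is in category D.
No rule has "it is rejected" as its conclusion, and it is not among the given facts.

No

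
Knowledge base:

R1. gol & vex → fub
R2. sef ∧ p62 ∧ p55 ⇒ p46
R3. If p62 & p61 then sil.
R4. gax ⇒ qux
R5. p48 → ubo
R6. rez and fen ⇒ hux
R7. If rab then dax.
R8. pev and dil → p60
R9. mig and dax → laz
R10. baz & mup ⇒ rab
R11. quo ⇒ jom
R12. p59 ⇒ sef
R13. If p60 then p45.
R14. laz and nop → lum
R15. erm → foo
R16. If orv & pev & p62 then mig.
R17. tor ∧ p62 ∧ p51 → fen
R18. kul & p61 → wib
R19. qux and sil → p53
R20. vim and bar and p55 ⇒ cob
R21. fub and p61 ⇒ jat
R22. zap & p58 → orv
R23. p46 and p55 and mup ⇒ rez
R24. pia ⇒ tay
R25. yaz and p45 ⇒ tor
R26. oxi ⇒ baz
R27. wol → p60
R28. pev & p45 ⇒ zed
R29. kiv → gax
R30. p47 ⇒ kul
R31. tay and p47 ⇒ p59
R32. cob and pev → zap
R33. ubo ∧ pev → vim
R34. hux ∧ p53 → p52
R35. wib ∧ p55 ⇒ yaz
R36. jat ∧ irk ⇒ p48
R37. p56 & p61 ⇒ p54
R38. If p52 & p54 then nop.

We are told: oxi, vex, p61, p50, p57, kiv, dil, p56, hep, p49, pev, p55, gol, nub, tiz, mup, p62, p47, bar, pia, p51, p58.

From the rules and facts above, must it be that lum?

Forward chaining from the given facts derives: fub, sil, p60, p45, jat, tay, baz, zed, gax, kul, p59, p54, qux, rab, sef, wib, p53, yaz, p46, dax, rez, tor, fen, hux, p52, nop.
The only rule concluding lum is R14, which needs laz; that is never established.

No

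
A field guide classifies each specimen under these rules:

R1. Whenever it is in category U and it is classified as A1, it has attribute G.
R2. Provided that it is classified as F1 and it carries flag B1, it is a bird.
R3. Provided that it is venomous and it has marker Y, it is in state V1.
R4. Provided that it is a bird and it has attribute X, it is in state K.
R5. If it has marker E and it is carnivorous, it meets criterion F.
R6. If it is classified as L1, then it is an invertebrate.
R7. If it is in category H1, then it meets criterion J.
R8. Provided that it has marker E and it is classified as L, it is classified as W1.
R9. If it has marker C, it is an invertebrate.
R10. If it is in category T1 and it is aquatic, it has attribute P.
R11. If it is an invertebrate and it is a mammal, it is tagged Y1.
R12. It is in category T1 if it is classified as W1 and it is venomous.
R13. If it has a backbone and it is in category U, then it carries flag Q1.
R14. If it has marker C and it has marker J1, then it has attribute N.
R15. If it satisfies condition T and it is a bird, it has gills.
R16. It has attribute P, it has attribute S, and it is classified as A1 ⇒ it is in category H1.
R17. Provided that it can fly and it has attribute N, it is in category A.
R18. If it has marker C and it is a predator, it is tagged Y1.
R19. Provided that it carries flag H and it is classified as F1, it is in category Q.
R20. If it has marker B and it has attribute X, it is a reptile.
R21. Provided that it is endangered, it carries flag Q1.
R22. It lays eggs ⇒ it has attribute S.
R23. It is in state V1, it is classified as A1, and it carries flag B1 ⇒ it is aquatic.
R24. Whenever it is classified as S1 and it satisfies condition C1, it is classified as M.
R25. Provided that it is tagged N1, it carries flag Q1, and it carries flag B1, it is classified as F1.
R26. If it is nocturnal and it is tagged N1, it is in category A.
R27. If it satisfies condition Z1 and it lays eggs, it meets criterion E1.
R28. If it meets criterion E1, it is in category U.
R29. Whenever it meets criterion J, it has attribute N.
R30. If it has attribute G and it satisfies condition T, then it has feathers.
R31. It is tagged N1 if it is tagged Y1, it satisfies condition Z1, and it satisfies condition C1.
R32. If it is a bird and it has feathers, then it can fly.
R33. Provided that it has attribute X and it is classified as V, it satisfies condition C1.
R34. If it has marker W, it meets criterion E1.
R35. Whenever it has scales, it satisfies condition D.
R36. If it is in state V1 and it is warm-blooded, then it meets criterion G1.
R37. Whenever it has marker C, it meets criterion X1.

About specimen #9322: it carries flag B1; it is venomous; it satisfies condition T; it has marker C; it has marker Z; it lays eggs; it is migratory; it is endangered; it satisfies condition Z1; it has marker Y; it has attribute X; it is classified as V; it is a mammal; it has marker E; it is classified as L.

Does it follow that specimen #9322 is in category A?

Forward chaining from the given facts derives: is in state V1, is classified as W1, is an invertebrate, is tagged Y1, is in category T1, carries flag Q1, has attribute S, meets criterion E1, is in category U, satisfies condition C1, meets criterion X1, is tagged N1, is classified as F1, is a bird, is in state K, has gills.
Rules concluding "it is in category A": R17 needs "it can fly"; R26 needs "it is nocturnal" — none of these are established.

No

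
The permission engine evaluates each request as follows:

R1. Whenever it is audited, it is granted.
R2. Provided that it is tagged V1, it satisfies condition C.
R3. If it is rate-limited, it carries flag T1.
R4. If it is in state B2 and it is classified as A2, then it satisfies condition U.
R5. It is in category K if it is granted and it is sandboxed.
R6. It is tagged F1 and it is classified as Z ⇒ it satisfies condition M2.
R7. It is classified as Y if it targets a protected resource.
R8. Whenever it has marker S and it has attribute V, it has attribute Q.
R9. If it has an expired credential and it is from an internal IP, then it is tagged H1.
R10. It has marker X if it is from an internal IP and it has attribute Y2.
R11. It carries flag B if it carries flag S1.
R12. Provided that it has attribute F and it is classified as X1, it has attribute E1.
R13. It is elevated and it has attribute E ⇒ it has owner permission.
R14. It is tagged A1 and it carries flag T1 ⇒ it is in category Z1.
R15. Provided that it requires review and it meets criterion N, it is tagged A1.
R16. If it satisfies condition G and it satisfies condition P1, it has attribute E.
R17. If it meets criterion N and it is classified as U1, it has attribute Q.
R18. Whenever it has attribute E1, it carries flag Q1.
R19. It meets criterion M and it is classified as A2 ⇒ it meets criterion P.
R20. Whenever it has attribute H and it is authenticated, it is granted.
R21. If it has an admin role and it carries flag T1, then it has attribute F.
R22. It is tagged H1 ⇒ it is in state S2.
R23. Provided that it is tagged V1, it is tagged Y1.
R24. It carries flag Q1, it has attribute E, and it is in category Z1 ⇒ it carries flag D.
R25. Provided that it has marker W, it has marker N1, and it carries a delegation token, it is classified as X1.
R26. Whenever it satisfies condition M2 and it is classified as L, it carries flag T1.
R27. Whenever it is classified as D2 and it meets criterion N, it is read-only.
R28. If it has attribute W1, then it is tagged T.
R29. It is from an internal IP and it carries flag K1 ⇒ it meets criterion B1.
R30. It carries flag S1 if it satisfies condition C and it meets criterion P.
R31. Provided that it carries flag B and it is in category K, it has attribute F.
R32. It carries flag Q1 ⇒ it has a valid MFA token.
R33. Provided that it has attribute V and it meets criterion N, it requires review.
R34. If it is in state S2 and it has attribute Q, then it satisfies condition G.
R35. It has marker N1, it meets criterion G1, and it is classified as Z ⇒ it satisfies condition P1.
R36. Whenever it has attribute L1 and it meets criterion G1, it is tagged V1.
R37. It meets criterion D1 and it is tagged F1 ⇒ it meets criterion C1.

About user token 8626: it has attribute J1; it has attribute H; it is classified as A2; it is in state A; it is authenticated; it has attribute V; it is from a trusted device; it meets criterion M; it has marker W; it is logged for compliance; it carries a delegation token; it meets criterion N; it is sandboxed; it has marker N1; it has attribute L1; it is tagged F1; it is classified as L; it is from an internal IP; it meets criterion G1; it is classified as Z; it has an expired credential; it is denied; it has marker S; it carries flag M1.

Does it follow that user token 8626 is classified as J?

No

Forward chaining from the given facts derives: satisfies condition M2, has attribute Q, is tagged H1, meets criterion P, is granted, is in state S2, is classified as X1, carries flag T1, requires review, satisfies condition G, satisfies condition P1, is tagged V1, satisfies condition C, is in category K, is tagged A1, has attribute E, is tagged Y1, carries flag S1, carries flag B, is in category Z1, has attribute F, has attribute E1, carries flag Q1, carries flag D, has a valid MFA token.
No rule has "it is classified as J" as its conclusion, and it is not among the given facts.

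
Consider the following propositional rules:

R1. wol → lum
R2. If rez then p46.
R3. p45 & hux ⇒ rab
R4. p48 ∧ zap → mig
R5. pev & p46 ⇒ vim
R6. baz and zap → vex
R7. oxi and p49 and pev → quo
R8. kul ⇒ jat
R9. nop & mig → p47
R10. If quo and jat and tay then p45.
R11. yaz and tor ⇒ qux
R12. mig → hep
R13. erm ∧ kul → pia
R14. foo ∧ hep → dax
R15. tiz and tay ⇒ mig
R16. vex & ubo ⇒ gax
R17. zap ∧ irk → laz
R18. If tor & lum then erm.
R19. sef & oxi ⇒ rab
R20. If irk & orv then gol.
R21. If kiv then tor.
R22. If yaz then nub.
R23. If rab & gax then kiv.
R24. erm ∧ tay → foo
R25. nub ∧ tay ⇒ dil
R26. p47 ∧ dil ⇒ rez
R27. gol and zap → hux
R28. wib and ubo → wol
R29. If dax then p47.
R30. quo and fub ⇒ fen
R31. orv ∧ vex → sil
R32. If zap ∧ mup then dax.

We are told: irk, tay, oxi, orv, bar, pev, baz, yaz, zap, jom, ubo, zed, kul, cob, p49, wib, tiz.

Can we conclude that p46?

vex  (by R6: baz, zap)
quo  (by R7: oxi, p49, pev)
jat  (by R8: kul)
p45  (by R10: quo, jat, tay)
mig  (by R15: tiz, tay)
gax  (by R16: vex, ubo)
gol  (by R20: irk, orv)
nub  (by R22: yaz)
dil  (by R25: nub, tay)
hux  (by R27: gol, zap)
wol  (by R28: wib, ubo)
lum  (by R1: wol)
rab  (by R3: p45, hux)
hep  (by R12: mig)
kiv  (by R23: rab, gax)
tor  (by R21: kiv)
erm  (by R18: tor, lum)
foo  (by R24: erm, tay)
dax  (by R14: foo, hep)
p47  (by R29: dax)
rez  (by R26: p47, dil)
p46  (by R2: rez)

Yes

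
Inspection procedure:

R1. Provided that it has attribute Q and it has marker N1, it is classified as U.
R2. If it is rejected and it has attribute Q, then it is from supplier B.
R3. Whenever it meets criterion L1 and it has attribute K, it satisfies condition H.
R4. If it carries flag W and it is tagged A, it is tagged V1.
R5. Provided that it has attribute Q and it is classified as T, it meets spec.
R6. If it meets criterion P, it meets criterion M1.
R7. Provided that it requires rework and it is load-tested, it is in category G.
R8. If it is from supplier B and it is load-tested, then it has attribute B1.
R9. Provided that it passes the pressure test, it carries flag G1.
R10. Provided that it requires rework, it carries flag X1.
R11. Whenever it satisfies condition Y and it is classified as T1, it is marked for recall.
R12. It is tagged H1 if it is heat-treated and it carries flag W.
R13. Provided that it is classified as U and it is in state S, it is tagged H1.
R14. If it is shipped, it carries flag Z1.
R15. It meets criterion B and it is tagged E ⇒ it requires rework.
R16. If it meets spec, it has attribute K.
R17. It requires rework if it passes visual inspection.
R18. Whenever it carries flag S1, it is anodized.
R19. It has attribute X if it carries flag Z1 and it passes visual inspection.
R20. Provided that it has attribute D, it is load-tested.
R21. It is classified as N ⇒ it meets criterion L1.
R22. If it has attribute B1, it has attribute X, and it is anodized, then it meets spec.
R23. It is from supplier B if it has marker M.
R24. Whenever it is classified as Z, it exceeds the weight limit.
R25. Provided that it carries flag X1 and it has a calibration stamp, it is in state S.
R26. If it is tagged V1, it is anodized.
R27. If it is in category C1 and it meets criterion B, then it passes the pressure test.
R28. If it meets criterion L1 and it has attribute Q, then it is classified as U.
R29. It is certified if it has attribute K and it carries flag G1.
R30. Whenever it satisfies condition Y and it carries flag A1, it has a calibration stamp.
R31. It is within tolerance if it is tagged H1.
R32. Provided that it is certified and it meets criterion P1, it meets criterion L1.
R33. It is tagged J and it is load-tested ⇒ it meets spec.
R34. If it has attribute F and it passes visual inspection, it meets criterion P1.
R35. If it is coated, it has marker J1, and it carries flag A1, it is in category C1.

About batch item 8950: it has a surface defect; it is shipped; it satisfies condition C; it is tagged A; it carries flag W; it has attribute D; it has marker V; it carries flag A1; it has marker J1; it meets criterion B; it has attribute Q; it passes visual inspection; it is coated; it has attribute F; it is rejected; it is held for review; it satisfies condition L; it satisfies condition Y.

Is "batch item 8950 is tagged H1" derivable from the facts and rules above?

By R2 (it is rejected, it has attribute Q): it is from supplier B.
By R4 (it carries flag W, it is tagged A): it is tagged V1.
By R14 (it is shipped): it carries flag Z1.
By R17 (it passes visual inspection): it requires rework.
By R19 (it carries flag Z1, it passes visual inspection): it has attribute X.
By R20 (it has attribute D): it is load-tested.
By R26 (it is tagged V1): it is anodized.
By R30 (it satisfies condition Y, it carries flag A1): it has a calibration stamp.
By R34 (it has attribute F, it passes visual inspection): it meets criterion P1.
By R35 (it is coated, it has marker J1, it carries flag A1): it is in category C1.
By R8 (it is from supplier B, it is load-tested): it has attribute B1.
By R10 (it requires rework): it carries flag X1.
By R22 (it has attribute B1, it has attribute X, it is anodized): it meets spec.
By R25 (it carries flag X1, it has a calibration stamp): it is in state S.
By R27 (it is in category C1, it meets criterion B): it passes the pressure test.
By R9 (it passes the pressure test): it carries flag G1.
By R16 (it meets spec): it has attribute K.
By R29 (it has attribute K, it carries flag G1): it is certified.
By R32 (it is certified, it meets criterion P1): it meets criterion L1.
By R28 (it meets criterion L1, it has attribute Q): it is classified as U.
By R13 (it is classified as U, it is in state S): it is tagged H1.

Yes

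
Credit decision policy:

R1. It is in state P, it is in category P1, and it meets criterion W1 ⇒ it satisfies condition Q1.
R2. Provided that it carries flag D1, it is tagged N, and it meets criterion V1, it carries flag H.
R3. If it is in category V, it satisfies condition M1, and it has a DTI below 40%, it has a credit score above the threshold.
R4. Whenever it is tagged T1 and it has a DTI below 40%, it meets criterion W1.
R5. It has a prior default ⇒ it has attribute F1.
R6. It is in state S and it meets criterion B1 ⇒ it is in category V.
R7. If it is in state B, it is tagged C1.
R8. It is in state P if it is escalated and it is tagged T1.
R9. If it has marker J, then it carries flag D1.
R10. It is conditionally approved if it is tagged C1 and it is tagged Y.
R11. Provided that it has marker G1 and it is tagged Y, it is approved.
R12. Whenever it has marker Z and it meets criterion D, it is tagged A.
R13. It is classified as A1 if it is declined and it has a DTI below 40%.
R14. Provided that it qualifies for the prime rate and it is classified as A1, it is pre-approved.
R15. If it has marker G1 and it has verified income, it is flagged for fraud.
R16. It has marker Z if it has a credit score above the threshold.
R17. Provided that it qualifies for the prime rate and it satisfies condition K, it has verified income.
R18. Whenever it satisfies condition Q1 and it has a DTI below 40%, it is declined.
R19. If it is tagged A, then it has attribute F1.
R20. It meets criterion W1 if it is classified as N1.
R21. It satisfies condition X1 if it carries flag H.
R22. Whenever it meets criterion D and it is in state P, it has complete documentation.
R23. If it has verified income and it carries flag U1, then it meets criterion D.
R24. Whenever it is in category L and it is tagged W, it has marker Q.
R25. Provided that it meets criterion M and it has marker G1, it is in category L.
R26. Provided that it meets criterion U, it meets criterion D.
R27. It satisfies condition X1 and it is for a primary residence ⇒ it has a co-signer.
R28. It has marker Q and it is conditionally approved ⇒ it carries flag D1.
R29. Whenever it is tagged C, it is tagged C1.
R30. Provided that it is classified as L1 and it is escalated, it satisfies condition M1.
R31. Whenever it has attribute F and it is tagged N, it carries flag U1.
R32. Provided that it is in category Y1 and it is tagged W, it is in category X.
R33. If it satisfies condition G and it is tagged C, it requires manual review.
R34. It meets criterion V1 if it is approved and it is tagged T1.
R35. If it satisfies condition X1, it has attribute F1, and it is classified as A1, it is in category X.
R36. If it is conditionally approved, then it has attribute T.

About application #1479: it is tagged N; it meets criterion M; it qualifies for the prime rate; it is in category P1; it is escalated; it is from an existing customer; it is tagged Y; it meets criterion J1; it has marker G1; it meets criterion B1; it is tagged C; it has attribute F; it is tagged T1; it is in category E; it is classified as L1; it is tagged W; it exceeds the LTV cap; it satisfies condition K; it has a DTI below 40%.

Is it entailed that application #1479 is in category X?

No

Forward chaining from the given facts derives: meets criterion W1, is in state P, is approved, has verified income, is in category L, is tagged C1, satisfies condition M1, carries flag U1, meets criterion V1, satisfies condition Q1, is conditionally approved, is flagged for fraud, is declined, meets criterion D, has marker Q, carries flag D1, has attribute T, carries flag H, is classified as A1, is pre-approved, satisfies condition X1, has complete documentation.
Rules concluding "it is in category X": R32 needs "it is in category Y1"; R35 needs "it has attribute F1" — none of these are established.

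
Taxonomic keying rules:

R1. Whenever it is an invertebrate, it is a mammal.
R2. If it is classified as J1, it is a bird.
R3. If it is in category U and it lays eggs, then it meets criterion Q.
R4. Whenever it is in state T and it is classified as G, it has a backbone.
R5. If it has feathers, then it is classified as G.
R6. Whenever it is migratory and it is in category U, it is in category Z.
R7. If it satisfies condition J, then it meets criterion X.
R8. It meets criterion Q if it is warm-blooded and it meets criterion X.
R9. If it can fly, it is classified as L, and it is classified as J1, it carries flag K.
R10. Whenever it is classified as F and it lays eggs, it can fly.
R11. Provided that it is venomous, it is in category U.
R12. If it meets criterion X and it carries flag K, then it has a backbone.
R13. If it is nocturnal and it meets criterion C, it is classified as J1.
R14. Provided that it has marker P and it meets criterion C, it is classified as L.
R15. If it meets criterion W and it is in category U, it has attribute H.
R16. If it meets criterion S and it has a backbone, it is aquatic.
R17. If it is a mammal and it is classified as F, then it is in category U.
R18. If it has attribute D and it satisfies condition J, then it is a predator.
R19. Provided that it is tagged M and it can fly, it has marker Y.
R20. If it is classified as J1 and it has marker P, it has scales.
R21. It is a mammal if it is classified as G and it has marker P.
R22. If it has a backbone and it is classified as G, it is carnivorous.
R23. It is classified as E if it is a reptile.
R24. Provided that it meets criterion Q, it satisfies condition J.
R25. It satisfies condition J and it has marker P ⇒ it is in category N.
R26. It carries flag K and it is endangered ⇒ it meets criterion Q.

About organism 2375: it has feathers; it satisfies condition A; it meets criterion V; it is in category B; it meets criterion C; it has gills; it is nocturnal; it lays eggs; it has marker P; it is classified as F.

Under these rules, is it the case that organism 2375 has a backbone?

By R5 (it has feathers): it is classified as G.
By R10 (it is classified as F, it lays eggs): it can fly.
By R13 (it is nocturnal, it meets criterion C): it is classified as J1.
By R14 (it has marker P, it meets criterion C): it is classified as L.
By R21 (it is classified as G, it has marker P): it is a mammal.
By R9 (it can fly, it is classified as L, it is classified as J1): it carries flag K.
By R17 (it is a mammal, it is classified as F): it is in category U.
By R3 (it is in category U, it lays eggs): it meets criterion Q.
By R24 (it meets criterion Q): it satisfies condition J.
By R7 (it satisfies condition J): it meets criterion X.
By R12 (it meets criterion X, it carries flag K): it has a backbone.

Yes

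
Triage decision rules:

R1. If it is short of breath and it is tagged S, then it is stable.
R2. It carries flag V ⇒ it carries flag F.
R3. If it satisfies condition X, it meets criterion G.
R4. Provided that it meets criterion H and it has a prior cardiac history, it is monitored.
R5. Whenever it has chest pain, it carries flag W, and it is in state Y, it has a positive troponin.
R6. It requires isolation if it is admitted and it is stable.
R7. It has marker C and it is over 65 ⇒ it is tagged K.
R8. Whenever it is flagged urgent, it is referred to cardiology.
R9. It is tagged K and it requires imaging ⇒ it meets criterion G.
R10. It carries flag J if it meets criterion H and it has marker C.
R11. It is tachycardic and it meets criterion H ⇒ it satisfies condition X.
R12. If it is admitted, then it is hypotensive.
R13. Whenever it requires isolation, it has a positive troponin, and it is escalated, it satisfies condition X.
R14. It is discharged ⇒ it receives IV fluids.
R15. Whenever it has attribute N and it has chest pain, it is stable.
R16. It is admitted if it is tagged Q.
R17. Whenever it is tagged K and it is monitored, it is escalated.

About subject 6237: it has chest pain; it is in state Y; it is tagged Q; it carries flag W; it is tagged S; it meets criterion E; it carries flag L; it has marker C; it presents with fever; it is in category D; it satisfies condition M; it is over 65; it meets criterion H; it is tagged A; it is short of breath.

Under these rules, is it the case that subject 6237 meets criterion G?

Forward chaining from the given facts derives: is stable, has a positive troponin, is tagged K, carries flag J, is admitted, requires isolation, is hypotensive.
Rules concluding "it meets criterion G": R3 needs "it satisfies condition X"; R9 needs "it requires imaging" — none of these are established.

No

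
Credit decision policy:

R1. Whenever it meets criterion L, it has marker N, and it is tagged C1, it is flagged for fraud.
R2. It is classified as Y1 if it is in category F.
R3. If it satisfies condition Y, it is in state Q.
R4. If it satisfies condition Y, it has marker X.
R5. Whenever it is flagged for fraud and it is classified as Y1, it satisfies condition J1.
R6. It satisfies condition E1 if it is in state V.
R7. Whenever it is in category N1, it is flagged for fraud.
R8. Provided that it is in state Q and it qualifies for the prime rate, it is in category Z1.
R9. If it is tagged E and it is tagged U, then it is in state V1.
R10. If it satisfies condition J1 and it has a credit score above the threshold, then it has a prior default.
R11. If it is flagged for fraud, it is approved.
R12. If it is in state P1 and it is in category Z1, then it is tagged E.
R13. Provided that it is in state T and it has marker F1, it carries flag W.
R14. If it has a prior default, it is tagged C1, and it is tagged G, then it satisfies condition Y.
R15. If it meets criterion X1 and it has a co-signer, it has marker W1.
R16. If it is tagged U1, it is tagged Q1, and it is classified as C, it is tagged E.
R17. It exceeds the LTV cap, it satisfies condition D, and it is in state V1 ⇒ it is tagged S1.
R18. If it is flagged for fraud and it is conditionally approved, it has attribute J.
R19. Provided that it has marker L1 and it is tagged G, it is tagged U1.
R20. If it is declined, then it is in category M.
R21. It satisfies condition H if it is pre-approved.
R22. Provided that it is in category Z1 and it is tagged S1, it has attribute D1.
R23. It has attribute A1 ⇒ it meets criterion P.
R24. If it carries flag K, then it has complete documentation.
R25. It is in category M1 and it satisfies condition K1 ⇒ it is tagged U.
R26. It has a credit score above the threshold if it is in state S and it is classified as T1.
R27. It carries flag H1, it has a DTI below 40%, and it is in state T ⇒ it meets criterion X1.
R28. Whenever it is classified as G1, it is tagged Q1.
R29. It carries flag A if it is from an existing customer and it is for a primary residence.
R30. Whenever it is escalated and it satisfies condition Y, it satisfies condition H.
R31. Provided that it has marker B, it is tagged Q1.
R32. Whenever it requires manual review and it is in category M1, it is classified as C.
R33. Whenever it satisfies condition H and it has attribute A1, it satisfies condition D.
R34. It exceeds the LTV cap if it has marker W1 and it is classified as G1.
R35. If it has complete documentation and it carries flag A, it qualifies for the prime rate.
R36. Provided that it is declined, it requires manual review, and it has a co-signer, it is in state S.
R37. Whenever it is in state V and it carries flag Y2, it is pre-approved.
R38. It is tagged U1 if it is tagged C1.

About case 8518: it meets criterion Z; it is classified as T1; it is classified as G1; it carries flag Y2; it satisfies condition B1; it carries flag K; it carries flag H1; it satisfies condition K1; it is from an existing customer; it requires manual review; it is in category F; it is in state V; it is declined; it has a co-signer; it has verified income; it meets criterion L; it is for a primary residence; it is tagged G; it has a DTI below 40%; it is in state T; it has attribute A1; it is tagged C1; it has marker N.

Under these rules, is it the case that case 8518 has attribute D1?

No

Forward chaining from the given facts derives: is flagged for fraud, is classified as Y1, satisfies condition J1, satisfies condition E1, is approved, is in category M, meets criterion P, has complete documentation, meets criterion X1, is tagged Q1, carries flag A, qualifies for the prime rate, is in state S, is pre-approved, is tagged U1, has marker W1, satisfies condition H, has a credit score above the threshold, satisfies condition D, exceeds the LTV cap, has a prior default, satisfies condition Y, is in state Q, has marker X, is in category Z1.
The only rule concluding "it has attribute D1" is R22, which needs "it is tagged S1"; that is never established.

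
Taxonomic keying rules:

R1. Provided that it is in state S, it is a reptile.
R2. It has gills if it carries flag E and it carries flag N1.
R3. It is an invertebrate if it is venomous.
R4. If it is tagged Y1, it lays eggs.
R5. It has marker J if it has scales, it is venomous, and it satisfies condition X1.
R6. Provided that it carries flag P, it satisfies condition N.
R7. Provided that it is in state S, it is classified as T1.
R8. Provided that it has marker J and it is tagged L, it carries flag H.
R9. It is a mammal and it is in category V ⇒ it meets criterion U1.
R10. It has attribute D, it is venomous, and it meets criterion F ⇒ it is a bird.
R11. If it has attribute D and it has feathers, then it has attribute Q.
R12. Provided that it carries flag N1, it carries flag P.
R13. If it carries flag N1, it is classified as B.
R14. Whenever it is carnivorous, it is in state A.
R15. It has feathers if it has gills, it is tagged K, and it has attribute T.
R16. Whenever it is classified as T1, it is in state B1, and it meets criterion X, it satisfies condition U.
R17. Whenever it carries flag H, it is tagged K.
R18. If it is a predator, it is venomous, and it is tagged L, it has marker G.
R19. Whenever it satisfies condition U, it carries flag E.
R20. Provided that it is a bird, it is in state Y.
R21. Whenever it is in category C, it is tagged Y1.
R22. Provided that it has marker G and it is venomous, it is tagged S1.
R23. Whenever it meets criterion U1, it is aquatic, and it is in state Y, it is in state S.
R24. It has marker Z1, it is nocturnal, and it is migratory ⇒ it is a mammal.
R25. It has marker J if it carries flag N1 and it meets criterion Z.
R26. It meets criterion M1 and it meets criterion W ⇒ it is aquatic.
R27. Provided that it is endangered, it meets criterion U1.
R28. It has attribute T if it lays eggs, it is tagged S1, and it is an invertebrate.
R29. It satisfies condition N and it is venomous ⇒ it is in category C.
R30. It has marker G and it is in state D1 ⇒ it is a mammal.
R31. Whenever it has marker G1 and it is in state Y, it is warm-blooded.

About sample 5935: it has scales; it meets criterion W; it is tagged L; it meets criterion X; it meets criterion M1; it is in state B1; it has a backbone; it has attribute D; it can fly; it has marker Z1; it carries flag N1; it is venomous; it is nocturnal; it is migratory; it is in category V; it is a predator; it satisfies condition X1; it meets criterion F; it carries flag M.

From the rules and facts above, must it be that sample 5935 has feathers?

Yes

By R3 (it is venomous): it is an invertebrate.
By R5 (it has scales, it is venomous, it satisfies condition X1): it has marker J.
By R8 (it has marker J, it is tagged L): it carries flag H.
By R10 (it has attribute D, it is venomous, it meets criterion F): it is a bird.
By R12 (it carries flag N1): it carries flag P.
By R17 (it carries flag H): it is tagged K.
By R18 (it is a predator, it is venomous, it is tagged L): it has marker G.
By R20 (it is a bird): it is in state Y.
By R22 (it has marker G, it is venomous): it is tagged S1.
By R24 (it has marker Z1, it is nocturnal, it is migratory): it is a mammal.
By R26 (it meets criterion M1, it meets criterion W): it is aquatic.
By R6 (it carries flag P): it satisfies condition N.
By R9 (it is a mammal, it is in category V): it meets criterion U1.
By R23 (it meets criterion U1, it is aquatic, it is in state Y): it is in state S.
By R29 (it satisfies condition N, it is venomous): it is in category C.
By R7 (it is in state S): it is classified as T1.
By R16 (it is classified as T1, it is in state B1, it meets criterion X): it satisfies condition U.
By R19 (it satisfies condition U): it carries flag E.
By R21 (it is in category C): it is tagged Y1.
By R2 (it carries flag E, it carries flag N1): it has gills.
By R4 (it is tagged Y1): it lays eggs.
By R28 (it lays eggs, it is tagged S1, it is an invertebrate): it has attribute T.
By R15 (it has gills, it is tagged K, it has attribute T): it has feathers.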